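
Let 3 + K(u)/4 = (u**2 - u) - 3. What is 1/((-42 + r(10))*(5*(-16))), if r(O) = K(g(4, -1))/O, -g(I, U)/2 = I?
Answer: 1/1248 ≈ 0.00080128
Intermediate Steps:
g(I, U) = -2*I
K(u) = -24 - 4*u + 4*u**2 (K(u) = -12 + 4*((u**2 - u) - 3) = -12 + 4*(-3 + u**2 - u) = -12 + (-12 - 4*u + 4*u**2) = -24 - 4*u + 4*u**2)
r(O) = 264/O (r(O) = (-24 - (-8)*4 + 4*(-2*4)**2)/O = (-24 - 4*(-8) + 4*(-8)**2)/O = (-24 + 32 + 4*64)/O = (-24 + 32 + 256)/O = 264/O)
1/((-42 + r(10))*(5*(-16))) = 1/((-42 + 264/10)*(5*(-16))) = 1/((-42 + 264*(1/10))*(-80)) = 1/((-42 + 132/5)*(-80)) = 1/(-78/5*(-80)) = 1/1248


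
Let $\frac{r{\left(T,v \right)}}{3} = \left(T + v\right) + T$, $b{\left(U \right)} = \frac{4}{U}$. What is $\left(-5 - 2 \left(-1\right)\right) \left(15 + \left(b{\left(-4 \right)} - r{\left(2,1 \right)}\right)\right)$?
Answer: $3$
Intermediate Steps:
$r{\left(T,v \right)} = 3 v + 6 T$ ($r{\left(T,v \right)} = 3 \left(\left(T + v\right) + T\right) = 3 \left(v + 2 T\right) = 3 v + 6 T$)
$\left(-5 - 2 \left(-1\right)\right) \left(15 + \left(b{\left(-4 \right)} - r{\left(2,1 \right)}\right)\right) = \left(-5 - 2 \left(-1\right)\right) \left(15 - \left(1 + 3 + 12\right)\right) = \left(-5 - -2\right) \left(15 + \left(4 \left(- \frac{1}{4}\right) - \left(3 + 12\right)\right)\right) = \left(-5 + 2\right) \left(15 - 16\right) = - 3 \left(15 - 16\right) = \left(-3\right) \left(-1\right) = 3$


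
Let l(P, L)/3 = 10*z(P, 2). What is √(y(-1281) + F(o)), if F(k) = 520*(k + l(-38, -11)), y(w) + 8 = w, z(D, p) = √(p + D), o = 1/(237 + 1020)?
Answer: √(-2036029521 + 147892586400*I)/1257 ≈ 214.85 + 217.83*I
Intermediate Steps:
o = 1/1257 ≈ 0.00079555
z(D, p) = √(D + p)
y(w) = -8 + w
l(P, L) = 30*√(2 + P) (l(P, L) = 3*(10*√(P + 2)) = 3*(10*√(2 + P)) = 30*√(2 + P))
F(k) = 520*k + 93600*I (F(k) = 520*(k + 30*√(2 - 38)) = 520*(k + 30*√(-36)) = 520*(k + 30*(6*I)) = 520*(k + 180*I) = 520*k + 93600*I)
√(y(-1281) + F(o)) = √((-8 - 1281) + (520*(1/1257) + 93600*I)) = √(-1289 + (520/1257 + 93600*I)) = √(-1619753/1257 + 93600*I)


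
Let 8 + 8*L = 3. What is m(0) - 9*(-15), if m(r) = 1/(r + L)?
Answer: 667/5 ≈ 133.40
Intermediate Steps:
L = -5/8 (L = -1 + (⅛)*3 = -1 + 3/8 = -5/8 ≈ -0.62500)
m(r) = 1/(-5/8 + r) (m(r) = 1/(r - 5/8) = 1/(-5/8 + r))
m(0) - 9*(-15) = 8/(-5 + 8*0) - 9*(-15) = 8/(-5 + 0) + 135 = 8/(-5) + 135 = 8*(-⅕) + 135 = -8/5 + 135 = 667/5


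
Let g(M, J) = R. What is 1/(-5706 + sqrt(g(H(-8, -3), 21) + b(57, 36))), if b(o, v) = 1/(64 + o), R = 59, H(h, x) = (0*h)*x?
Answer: -115071/656593936 - 11*sqrt(1785)/1969781808 ≈ -0.00017549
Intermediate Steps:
H(h, x) = 0 (H(h, x) = 0*x = 0)
g(M, J) = 59
1/(-5706 + sqrt(g(H(-8, -3), 21) + b(57, 36))) = 1/(-5706 + sqrt(59 + 1/(64 + 57))) = 1/(-5706 + sqrt(59 + 1/121)) = 1/(-5706 + sqrt(7140/121)) = 1/(-5706 + 2*sqrt(1785)/11)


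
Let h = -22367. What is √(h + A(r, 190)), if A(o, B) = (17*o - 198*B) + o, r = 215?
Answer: I*√56117 ≈ 236.89*I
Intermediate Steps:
A(o, B) = -198*B + 18*o (A(o, B) = (-198*B + 17*o) + o = -198*B + 18*o)
√(h + A(r, 190)) = √(-22367 + (-198*190 + 18*215)) = √(-22367 + (-37620 + 3870)) = √(-22367 - 33750) = √(-56117) = I*√56117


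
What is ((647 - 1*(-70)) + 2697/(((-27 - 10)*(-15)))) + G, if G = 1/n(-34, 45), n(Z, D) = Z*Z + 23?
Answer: 157448561/218115 ≈ 721.86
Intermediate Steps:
n(Z, D) = 23 + Z² (n(Z, D) = Z² + 23 = 23 + Z²)
G = 1/1179 (G = 1/(23 + (-34)²) = 1/(23 + 1156) = 1/1179 ≈ 0.00084818)
((647 - 1*(-70)) + 2697/(((-27 - 10)*(-15)))) + G = ((647 - 1*(-70)) + 2697/(((-27 - 10)*(-15)))) + 1/1179 = ((647 + 70) + 2697/((-37*(-15)))) + 1/1179 = (717 + 2697/555) + 1/1179 = (717 + 2697*(1/555)) + 1/1179 = (717 + 899/185) + 1/1179 = 133544/185 + 1/1179 = 157448561/218115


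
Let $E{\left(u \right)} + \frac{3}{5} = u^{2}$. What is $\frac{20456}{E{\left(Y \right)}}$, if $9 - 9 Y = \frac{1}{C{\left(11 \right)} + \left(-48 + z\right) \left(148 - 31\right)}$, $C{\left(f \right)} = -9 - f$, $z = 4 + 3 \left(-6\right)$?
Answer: $\frac{438351333115680}{8572248977} \approx 51136.0$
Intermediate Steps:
$z = -14$ ($z = 4 - 18 = -14$)
$Y = \frac{65467}{65466}$ ($Y = 1 - \frac{1}{9 \left(\left(-9 - 11\right) + \left(-48 - 14\right) \left(148 - 31\right)\right)} = 1 - \frac{1}{9 \left(\left(-9 - 11\right) - 7254\right)} = 1 - \frac{1}{9 \left(-20 - 7254\right)} = 1 - \frac{1}{9 \left(-7274\right)} = 1 - - \frac{1}{65466} = 1 + \frac{1}{65466} = \frac{65467}{65466} \approx 1.0$)
$E{\left(u \right)} = - \frac{3}{5} + u^{2}$
$\frac{20456}{E{\left(Y \right)}} = \frac{20456}{- \frac{3}{5} + \left(\frac{65467}{65466}\right)^{2}} = \frac{20456}{- \frac{3}{5} + \frac{4285928089}{4285797156}} = \frac{20456}{\frac{8572248977}{21428985780}} = 20456 \cdot \frac{21428985780}{8572248977} = \frac{438351333115680}{8572248977}$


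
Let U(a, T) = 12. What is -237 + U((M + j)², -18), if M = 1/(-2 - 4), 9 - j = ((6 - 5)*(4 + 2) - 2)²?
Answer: -225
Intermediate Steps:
j = -7 (j = 9 - ((6 - 5)*(4 + 2) - 2)² = 9 - (1*6 - 2)² = 9 - (6 - 2)² = 9 - 1*4² = 9 - 1*16 = 9 - 16 = -7)
M = -⅙ (M = 1/(-6) = -⅙ ≈ -0.16667)
-237 + U((M + j)², -18) = -237 + 12 = -225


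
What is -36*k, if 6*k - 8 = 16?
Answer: -144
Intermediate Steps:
k = 4 (k = 4/3 + (⅙)*16 = 4/3 + 8/3 = 4)
-36*k = -36*4 = -144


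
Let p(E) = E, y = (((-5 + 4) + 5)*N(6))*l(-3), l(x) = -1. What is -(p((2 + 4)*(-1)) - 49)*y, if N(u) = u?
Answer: -1320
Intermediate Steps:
y = -24 (y = (((-5 + 4) + 5)*6)*(-1) = ((-1 + 5)*6)*(-1) = (4*6)*(-1) = 24*(-1) = -24)
-(p((2 + 4)*(-1)) - 49)*y = -((2 + 4)*(-1) - 49)*(-24) = -(6*(-1) - 49)*(-24) = -(-6 - 49)*(-24) = -(-55)*(-24) = -1*1320 = -1320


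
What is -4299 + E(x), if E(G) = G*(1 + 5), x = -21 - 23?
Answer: -4563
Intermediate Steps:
x = -44
E(G) = 6*G (E(G) = G*6 = 6*G)
-4299 + E(x) = -4299 + 6*(-44) = -4299 - 264 = -4563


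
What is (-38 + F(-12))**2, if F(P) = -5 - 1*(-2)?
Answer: 1681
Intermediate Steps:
F(P) = -3 (F(P) = -5 + 2 = -3)
(-38 + F(-12))**2 = (-38 - 3)**2 = (-41)**2 = 1681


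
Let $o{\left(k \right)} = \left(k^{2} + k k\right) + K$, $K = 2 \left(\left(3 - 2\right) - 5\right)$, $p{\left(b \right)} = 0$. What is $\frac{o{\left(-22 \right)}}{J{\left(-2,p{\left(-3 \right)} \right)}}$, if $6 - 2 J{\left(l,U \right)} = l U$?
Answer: $320$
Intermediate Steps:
$K = -8$ ($K = 2 \left(1 - 5\right) = 2 \left(-4\right) = -8$)
$J{\left(l,U \right)} = 3 - \frac{U l}{2}$ ($J{\left(l,U \right)} = 3 - \frac{l U}{2} = 3 - \frac{U l}{2}$)
$o{\left(k \right)} = -8 + 2 k^{2}$ ($o{\left(k \right)} = \left(k^{2} + k k\right) - 8 = \left(k^{2} + k^{2}\right) - 8 = 2 k^{2} - 8 = -8 + 2 k^{2}$)
$\frac{o{\left(-22 \right)}}{J{\left(-2,p{\left(-3 \right)} \right)}} = \frac{-8 + 2 \left(-22\right)^{2}}{3 - 0 \left(-2\right)} = \frac{-8 + 2 \cdot 484}{3 + 0} = \frac{-8 + 968}{3} = 960 \cdot \frac{1}{3} = 320$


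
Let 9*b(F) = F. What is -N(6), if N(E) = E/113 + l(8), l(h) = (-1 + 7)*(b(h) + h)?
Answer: -18098/339 ≈ -53.386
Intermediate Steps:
b(F) = F/9
l(h) = 20*h/3 (l(h) = (-1 + 7)*(h/9 + h) = 6*(10*h/9) = 20*h/3)
N(E) = 160/3 + E/113 (N(E) = E/113 + (20/3)*8 = E*(1/113) + 160/3 = E/113 + 160/3 = 160/3 + E/113)
-N(6) = -(160/3 + (1/113)*6) = -(160/3 + 6/113) = -1*18098/339 = -18098/339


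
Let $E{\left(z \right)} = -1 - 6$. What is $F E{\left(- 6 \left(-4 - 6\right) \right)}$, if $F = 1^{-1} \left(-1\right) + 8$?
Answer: $-49$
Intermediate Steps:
$F = 7$ ($F = 1 \left(-1\right) + 8 = -1 + 8 = 7$)
$E{\left(z \right)} = -7$ ($E{\left(z \right)} = -1 - 6 = -7$)
$F E{\left(- 6 \left(-4 - 6\right) \right)} = 7 \left(-7\right) = -49$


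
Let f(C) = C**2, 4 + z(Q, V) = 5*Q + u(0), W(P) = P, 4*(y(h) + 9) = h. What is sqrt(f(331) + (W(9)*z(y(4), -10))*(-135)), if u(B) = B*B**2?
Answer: sqrt(163021) ≈ 403.76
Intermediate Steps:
y(h) = -9 + h/4
u(B) = B**3
z(Q, V) = -4 + 5*Q (z(Q, V) = -4 + (5*Q + 0**3) = -4 + (5*Q + 0) = -4 + 5*Q)
sqrt(f(331) + (W(9)*z(y(4), -10))*(-135)) = sqrt(331**2 + (9*(-4 + 5*(-9 + (1/4)*4)))*(-135)) = sqrt(109561 + (9*(-4 + 5*(-9 + 1)))*(-135)) = sqrt(109561 + (9*(-4 + 5*(-8)))*(-135)) = sqrt(109561 + (9*(-4 - 40))*(-135)) = sqrt(109561 + (9*(-44))*(-135)) = sqrt(109561 - 396*(-135)) = sqrt(109561 + 53460) = sqrt(163021)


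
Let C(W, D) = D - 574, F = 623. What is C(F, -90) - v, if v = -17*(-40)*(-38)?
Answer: 25176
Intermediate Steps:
v = -25840 (v = 680*(-38) = -25840)
C(W, D) = -574 + D
C(F, -90) - v = (-574 - 90) - 1*(-25840) = -664 + 25840 = 25176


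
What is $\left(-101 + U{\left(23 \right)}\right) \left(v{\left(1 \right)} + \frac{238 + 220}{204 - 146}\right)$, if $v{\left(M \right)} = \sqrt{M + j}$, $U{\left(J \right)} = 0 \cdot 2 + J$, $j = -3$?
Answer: $- \frac{17862}{29} - 78 i \sqrt{2} \approx -615.93 - 110.31 i$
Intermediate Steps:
$U{\left(J \right)} = J$ ($U{\left(J \right)} = 0 + J = J$)
$v{\left(M \right)} = \sqrt{-3 + M}$ ($v{\left(M \right)} = \sqrt{M - 3} = \sqrt{-3 + M}$)
$\left(-101 + U{\left(23 \right)}\right) \left(v{\left(1 \right)} + \frac{238 + 220}{204 - 146}\right) = \left(-101 + 23\right) \left(\sqrt{-3 + 1} + \frac{238 + 220}{204 - 146}\right) = - 78 \left(\sqrt{-2} + \frac{458}{58}\right) = - 78 \left(i \sqrt{2} + 458 \cdot \frac{1}{58}\right) = - 78 \left(i \sqrt{2} + \frac{229}{29}\right) = - 78 \left(\frac{229}{29} + i \sqrt{2}\right) = - \frac{17862}{29} - 78 i \sqrt{2}$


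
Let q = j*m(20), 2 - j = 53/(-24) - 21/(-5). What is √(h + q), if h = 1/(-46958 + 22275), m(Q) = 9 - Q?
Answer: 61*I*√54055770/1480980 ≈ 0.30283*I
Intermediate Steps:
j = 1/120 (j = 2 - (53/(-24) - 21/(-5)) = 2 - (53*(-1/24) - 21*(-⅕)) = 2 - (-53/24 + 21/5) = 2 - 1*239/120 = 2 - 239/120 = 1/120 ≈ 0.0083333)
q = -11/120 (q = (9 - 1*20)/120 = (9 - 20)/120 = (1/120)*(-11) = -11/120 ≈ -0.091667)
h = -1/24683 (h = 1/(-24683) = -1/24683 ≈ -4.0514e-5)
√(h + q) = √(-1/24683 - 11/120) = √(-271633/2961960) = 61*I*√54055770/1480980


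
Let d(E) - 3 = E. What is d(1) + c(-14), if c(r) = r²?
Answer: 200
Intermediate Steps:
d(E) = 3 + E
d(1) + c(-14) = (3 + 1) + (-14)² = 4 + 196 = 200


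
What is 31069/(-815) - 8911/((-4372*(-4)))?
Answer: -550597137/14252720 ≈ -38.631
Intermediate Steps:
31069/(-815) - 8911/((-4372*(-4))) = 31069*(-1/815) - 8911/17488 = -31069/815 - 8911*1/17488 = -31069/815 - 8911/17488 = -550597137/14252720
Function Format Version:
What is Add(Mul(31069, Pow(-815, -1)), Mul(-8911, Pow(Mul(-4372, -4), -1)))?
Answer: Rational(-550597137, 14252720) ≈ -38.631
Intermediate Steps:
Add(Mul(31069, Pow(-815, -1)), Mul(-8911, Pow(Mul(-4372, -4), -1))) = Add(Mul(31069, Rational(-1, 815)), Mul(-8911, Pow(17488, -1))) = Add(Rational(-31069, 815), Mul(-8911, Rational(1, 17488))) = Add(Rational(-31069, 815), Rational(-8911, 17488)) = Rational(-550597137, 14252720)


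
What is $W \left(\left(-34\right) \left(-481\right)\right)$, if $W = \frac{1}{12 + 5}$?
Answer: $962$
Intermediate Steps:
$W = \frac{1}{17} \approx 0.058824$
$W \left(\left(-34\right) \left(-481\right)\right) = \frac{\left(-34\right) \left(-481\right)}{17} = \frac{1}{17} \cdot 16354 = 962$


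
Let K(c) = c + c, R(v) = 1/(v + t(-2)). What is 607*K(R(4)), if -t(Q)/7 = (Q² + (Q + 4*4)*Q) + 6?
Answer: 607/65 ≈ 9.3385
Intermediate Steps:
t(Q) = -42 - 7*Q² - 7*Q*(16 + Q) (t(Q) = -7*((Q² + (Q + 4*4)*Q) + 6) = -7*((Q² + (Q + 16)*Q) + 6) = -7*((Q² + (16 + Q)*Q) + 6) = -7*((Q² + Q*(16 + Q)) + 6) = -7*(6 + Q² + Q*(16 + Q)) = -42 - 7*Q² - 7*Q*(16 + Q))
R(v) = 1/(126 + v) (R(v) = 1/(v + (-42 - 112*(-2) - 14*(-2)²)) = 1/(v + (-42 + 224 - 14*4)) = 1/(v + (-42 + 224 - 56)) = 1/(v + 126) = 1/(126 + v))
K(c) = 2*c
607*K(R(4)) = 607*(2/(126 + 4)) = 607*(2/130) = 607*(2*(1/130)) = 607*(1/65) = 607/65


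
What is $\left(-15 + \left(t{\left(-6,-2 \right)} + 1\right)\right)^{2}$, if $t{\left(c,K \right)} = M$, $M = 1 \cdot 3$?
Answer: $121$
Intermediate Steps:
$M = 3$
$t{\left(c,K \right)} = 3$
$\left(-15 + \left(t{\left(-6,-2 \right)} + 1\right)\right)^{2} = \left(-15 + \left(3 + 1\right)\right)^{2} = \left(-15 + 4\right)^{2} = \left(-11\right)^{2} = 121$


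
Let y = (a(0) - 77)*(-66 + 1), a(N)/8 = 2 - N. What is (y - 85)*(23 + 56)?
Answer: 306520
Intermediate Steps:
a(N) = 16 - 8*N (a(N) = 8*(2 - N) = 16 - 8*N)
y = 3965 (y = ((16 - 8*0) - 77)*(-66 + 1) = ((16 + 0) - 77)*(-65) = (16 - 77)*(-65) = -61*(-65) = 3965)
(y - 85)*(23 + 56) = (3965 - 85)*(23 + 56) = 3880*79 = 306520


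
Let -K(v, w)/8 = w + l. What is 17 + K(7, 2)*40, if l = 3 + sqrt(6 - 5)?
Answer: -1903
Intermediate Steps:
l = 4 (l = 3 + sqrt(1) = 3 + 1 = 4)
K(v, w) = -32 - 8*w (K(v, w) = -8*(w + 4) = -8*(4 + w) = -32 - 8*w)
17 + K(7, 2)*40 = 17 + (-32 - 8*2)*40 = 17 + (-32 - 16)*40 = 17 - 48*40 = 17 - 1920 = -1903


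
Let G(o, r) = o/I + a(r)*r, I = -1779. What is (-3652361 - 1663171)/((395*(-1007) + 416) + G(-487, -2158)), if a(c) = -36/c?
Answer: 2364082857/176736857 ≈ 13.376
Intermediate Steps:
G(o, r) = -36 - o/1779 (G(o, r) = o/(-1779) + (-36/r)*r = -o/1779 - 36 = -36 - o/1779)
(-3652361 - 1663171)/((395*(-1007) + 416) + G(-487, -2158)) = (-3652361 - 1663171)/((395*(-1007) + 416) + (-36 - 1/1779*(-487))) = -5315532/((-397765 + 416) + (-36 + 487/1779)) = -5315532/(-397349 - 63557/1779) = -5315532/(-706947428/1779) = -5315532*(-1779/706947428) = 2364082857/176736857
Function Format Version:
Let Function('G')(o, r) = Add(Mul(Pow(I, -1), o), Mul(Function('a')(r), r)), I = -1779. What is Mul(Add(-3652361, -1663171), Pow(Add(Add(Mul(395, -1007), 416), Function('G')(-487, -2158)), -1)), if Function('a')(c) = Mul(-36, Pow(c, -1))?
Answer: Rational(2364082857, 176736857) ≈ 13.376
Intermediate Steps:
Function('G')(o, r) = Add(-36, Mul(Rational(-1, 1779), o)) (Function('G')(o, r) = Add(Mul(Pow(-1779, -1), o), Mul(Mul(-36, Pow(r, -1)), r)) = Add(Mul(Rational(-1, 1779), o), -36) = Add(-36, Mul(Rational(-1, 1779), o)))
Mul(Add(-3652361, -1663171), Pow(Add(Add(Mul(395, -1007), 416), Function('G')(-487, -2158)), -1)) = Mul(Add(-3652361, -1663171), Pow(Add(Add(Mul(395, -1007), 416), Add(-36, Mul(Rational(-1, 1779), -487))), -1)) = Mul(-5315532, Pow(Add(Add(-397765, 416), Add(-36, Rational(487, 1779))), -1)) = Mul(-5315532, Pow(Add(-397349, Rational(-63557, 1779)), -1)) = Mul(-5315532, Pow(Rational(-706947428, 1779), -1)) = Mul(-5315532, Rational(-1779, 706947428)) = Rational(2364082857, 176736857)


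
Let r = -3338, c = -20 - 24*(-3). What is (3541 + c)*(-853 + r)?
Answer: -15058263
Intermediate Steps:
c = 52 (c = -20 + 72 = 52)
(3541 + c)*(-853 + r) = (3541 + 52)*(-853 - 3338) = 3593*(-4191) = -15058263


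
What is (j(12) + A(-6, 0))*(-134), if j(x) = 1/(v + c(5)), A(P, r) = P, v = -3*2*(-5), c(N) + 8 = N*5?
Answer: 37654/47 ≈ 801.15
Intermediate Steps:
c(N) = -8 + 5*N (c(N) = -8 + N*5 = -8 + 5*N)
v = 30 (v = -6*(-5) = 30)
j(x) = 1/47 (j(x) = 1/(30 + (-8 + 5*5)) = 1/(30 + (-8 + 25)) = 1/(30 + 17) = 1/47)
(j(12) + A(-6, 0))*(-134) = (1/47 - 6)*(-134) = -281/47*(-134) = 37654/47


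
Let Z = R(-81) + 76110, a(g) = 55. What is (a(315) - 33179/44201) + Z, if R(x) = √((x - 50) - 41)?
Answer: 3366535986/44201 + 2*I*√43 ≈ 76164.0 + 13.115*I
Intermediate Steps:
R(x) = √(-91 + x) (R(x) = √((-50 + x) - 41) = √(-91 + x))
Z = 76110 + 2*I*√43 (Z = √(-91 - 81) + 76110 = √(-172) + 76110 = 2*I*√43 + 76110 = 76110 + 2*I*√43 ≈ 76110.0 + 13.115*I)
(a(315) - 33179/44201) + Z = (55 - 33179/44201) + (76110 + 2*I*√43) = 2397876/44201 + (76110 + 2*I*√43) = 3366535986/44201 + 2*I*√43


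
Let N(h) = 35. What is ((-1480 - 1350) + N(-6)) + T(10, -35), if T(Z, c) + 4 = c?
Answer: -2834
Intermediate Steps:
T(Z, c) = -4 + c
((-1480 - 1350) + N(-6)) + T(10, -35) = ((-1480 - 1350) + 35) + (-4 - 35) = (-2830 + 35) - 39 = -2795 - 39 = -2834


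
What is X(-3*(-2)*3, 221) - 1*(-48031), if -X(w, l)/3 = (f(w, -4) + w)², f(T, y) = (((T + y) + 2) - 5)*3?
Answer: 40228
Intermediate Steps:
f(T, y) = -9 + 3*T + 3*y (f(T, y) = ((2 + T + y) - 5)*3 = (-3 + T + y)*3 = -9 + 3*T + 3*y)
X(w, l) = -3*(-21 + 4*w)² (X(w, l) = -3*((-9 + 3*w + 3*(-4)) + w)² = -3*((-9 + 3*w - 12) + w)² = -3*((-21 + 3*w) + w)² = -3*(-21 + 4*w)²)
X(-3*(-2)*3, 221) - 1*(-48031) = -3*(-21 + 4*(-3*(-2)*3))² - 1*(-48031) = -3*(-21 + 4*(6*3))² + 48031 = -3*(-21 + 4*18)² + 48031 = -3*(-21 + 72)² + 48031 = -3*51² + 48031 = -3*2601 + 48031 = -7803 + 48031 = 40228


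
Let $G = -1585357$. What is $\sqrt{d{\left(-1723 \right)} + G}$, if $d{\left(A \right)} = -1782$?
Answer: $i \sqrt{1587139} \approx 1259.8 i$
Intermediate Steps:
$\sqrt{d{\left(-1723 \right)} + G} = \sqrt{-1782 - 1585357} = \sqrt{-1587139} = i \sqrt{1587139}$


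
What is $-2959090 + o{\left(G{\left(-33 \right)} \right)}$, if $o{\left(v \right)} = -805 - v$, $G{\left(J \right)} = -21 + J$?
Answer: $-2959841$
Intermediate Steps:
$-2959090 + o{\left(G{\left(-33 \right)} \right)} = -2959090 - 751 = -2959841$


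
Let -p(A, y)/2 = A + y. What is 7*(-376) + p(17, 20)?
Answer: -2706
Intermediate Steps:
p(A, y) = -2*A - 2*y (p(A, y) = -2*(A + y) = -2*A - 2*y)
7*(-376) + p(17, 20) = 7*(-376) + (-2*17 - 2*20) = -2632 + (-34 - 40) = -2632 - 74 = -2706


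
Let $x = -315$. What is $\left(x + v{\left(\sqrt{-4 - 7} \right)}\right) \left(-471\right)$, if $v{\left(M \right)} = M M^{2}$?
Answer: $148365 + 5181 i \sqrt{11} \approx 1.4837 \cdot 10^{5} + 17183.0 i$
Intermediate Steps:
$v{\left(M \right)} = M^{3}$
$\left(x + v{\left(\sqrt{-4 - 7} \right)}\right) \left(-471\right) = \left(-315 + \left(\sqrt{-4 - 7}\right)^{3}\right) \left(-471\right) = \left(-315 + \left(\sqrt{-11}\right)^{3}\right) \left(-471\right) = \left(-315 + \left(i \sqrt{11}\right)^{3}\right) \left(-471\right) = \left(-315 - 11 i \sqrt{11}\right) \left(-471\right) = 148365 + 5181 i \sqrt{11}$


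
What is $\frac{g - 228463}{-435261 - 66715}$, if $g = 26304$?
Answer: $\frac{202159}{501976} \approx 0.40273$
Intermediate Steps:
$\frac{g - 228463}{-435261 - 66715} = \frac{26304 - 228463}{-435261 - 66715} = - \frac{202159}{-501976} = \left(-202159\right) \left(- \frac{1}{501976}\right) = \frac{202159}{501976}$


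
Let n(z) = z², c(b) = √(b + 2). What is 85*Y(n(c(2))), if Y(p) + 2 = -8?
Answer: -850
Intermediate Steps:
c(b) = √(2 + b)
Y(p) = -10 (Y(p) = -2 - 8 = -10)
85*Y(n(c(2))) = 85*(-10) = -850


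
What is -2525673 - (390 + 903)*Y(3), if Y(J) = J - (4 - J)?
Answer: -2528259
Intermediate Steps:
Y(J) = -4 + 2*J (Y(J) = J + (-4 + J) = -4 + 2*J)
-2525673 - (390 + 903)*Y(3) = -2525673 - (390 + 903)*(-4 + 2*3) = -2525673 - 1293*(-4 + 6) = -2525673 - 1293*2 = -2525673 - 1*2586 = -2525673 - 2586 = -2528259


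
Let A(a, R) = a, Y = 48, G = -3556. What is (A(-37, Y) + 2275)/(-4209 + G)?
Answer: -2238/7765 ≈ -0.28822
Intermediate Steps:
(A(-37, Y) + 2275)/(-4209 + G) = (-37 + 2275)/(-4209 - 3556) = 2238/(-7765) = 2238*(-1/7765) = -2238/7765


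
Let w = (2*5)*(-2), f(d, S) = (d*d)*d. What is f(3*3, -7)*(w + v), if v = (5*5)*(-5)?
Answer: -105705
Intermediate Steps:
f(d, S) = d**3 (f(d, S) = d**2*d = d**3)
v = -125 (v = 25*(-5) = -125)
w = -20 (w = 10*(-2) = -20)
f(3*3, -7)*(w + v) = (3*3)**3*(-20 - 125) = 9**3*(-145) = 729*(-145) = -105705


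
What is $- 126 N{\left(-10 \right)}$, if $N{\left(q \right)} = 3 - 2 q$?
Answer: $-2898$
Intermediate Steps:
$- 126 N{\left(-10 \right)} = - 126 \left(3 - -20\right) = - 126 \left(3 + 20\right) = \left(-126\right) 23 = -2898$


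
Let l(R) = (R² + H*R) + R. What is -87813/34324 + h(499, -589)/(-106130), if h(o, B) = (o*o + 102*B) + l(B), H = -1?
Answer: -13855951573/1821403060 ≈ -7.6073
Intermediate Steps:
l(R) = R² (l(R) = (R² - R) + R = R²)
h(o, B) = B² + o² + 102*B (h(o, B) = (o*o + 102*B) + B² = (o² + 102*B) + B² = B² + o² + 102*B)
-87813/34324 + h(499, -589)/(-106130) = -87813/34324 + ((-589)² + 499² + 102*(-589))/(-106130) = -87813*1/34324 + (346921 + 249001 - 60078)*(-1/106130) = -87813/34324 + 535844*(-1/106130) = -87813/34324 - 267922/53065 = -13855951573/1821403060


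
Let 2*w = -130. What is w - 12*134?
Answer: -1673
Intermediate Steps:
w = -65 (w = (1/2)*(-130) = -65)
w - 12*134 = -65 - 12*134 = -65 - 1608 = -1673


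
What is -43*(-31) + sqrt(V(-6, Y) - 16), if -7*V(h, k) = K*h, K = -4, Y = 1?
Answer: 1333 + 2*I*sqrt(238)/7 ≈ 1333.0 + 4.4078*I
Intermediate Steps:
V(h, k) = 4*h/7 (V(h, k) = -(-4)*h/7 = 4*h/7)
-43*(-31) + sqrt(V(-6, Y) - 16) = -43*(-31) + sqrt((4/7)*(-6) - 16) = 1333 + sqrt(-24/7 - 16) = 1333 + sqrt(-136/7) = 1333 + 2*I*sqrt(238)/7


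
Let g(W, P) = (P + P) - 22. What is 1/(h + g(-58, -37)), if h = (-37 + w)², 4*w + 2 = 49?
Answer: 16/8665 ≈ 0.0018465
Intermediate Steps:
w = 47/4 (w = -½ + (¼)*49 = -½ + 49/4 = 47/4 ≈ 11.750)
g(W, P) = -22 + 2*P (g(W, P) = 2*P - 22 = -22 + 2*P)
h = 10201/16 (h = (-37 + 47/4)² = (-101/4)² = 10201/16 ≈ 637.56)
1/(h + g(-58, -37)) = 1/(10201/16 + (-22 + 2*(-37))) = 1/(10201/16 + (-22 - 74)) = 1/(10201/16 - 96) = 1/(8665/16) = 16/8665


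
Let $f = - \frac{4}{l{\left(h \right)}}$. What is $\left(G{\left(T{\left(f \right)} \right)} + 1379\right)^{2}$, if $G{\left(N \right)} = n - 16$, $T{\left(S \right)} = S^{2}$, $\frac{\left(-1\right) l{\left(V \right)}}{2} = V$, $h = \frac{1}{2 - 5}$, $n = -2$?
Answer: $1852321$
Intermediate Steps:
$h = - \frac{1}{3}$ ($h = \frac{1}{-3} = - \frac{1}{3} \approx -0.33333$)
$l{\left(V \right)} = - 2 V$
$f = -6$ ($f = - \frac{4}{\left(-2\right) \left(- \frac{1}{3}\right)} = - \frac{4}{\frac{2}{3}} = \left(-4\right) \frac{3}{2} = -6$)
$G{\left(N \right)} = -18$ ($G{\left(N \right)} = -2 - 16 = -18$)
$\left(G{\left(T{\left(f \right)} \right)} + 1379\right)^{2} = \left(-18 + 1379\right)^{2} = 1361^{2} = 1852321$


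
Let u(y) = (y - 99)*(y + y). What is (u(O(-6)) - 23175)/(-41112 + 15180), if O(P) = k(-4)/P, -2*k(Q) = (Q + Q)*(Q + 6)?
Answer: 206167/233388 ≈ 0.88337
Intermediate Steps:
k(Q) = -Q*(6 + Q) (k(Q) = -(Q + Q)*(Q + 6)/2 = -2*Q*(6 + Q)/2 = -Q*(6 + Q))
O(P) = 8/P (O(P) = (-1*(-4)*(6 - 4))/P = (-1*(-4)*2)/P = 8/P)
u(y) = 2*y*(-99 + y) (u(y) = (-99 + y)*(2*y) = 2*y*(-99 + y))
(u(O(-6)) - 23175)/(-41112 + 15180) = (2*(8/(-6))*(-99 + 8/(-6)) - 23175)/(-41112 + 15180) = (2*(8*(-1/6))*(-99 + 8*(-1/6)) - 23175)/(-25932) = (2*(-4/3)*(-99 - 4/3) - 23175)*(-1/25932) = (2*(-4/3)*(-301/3) - 23175)*(-1/25932) = (2408/9 - 23175)*(-1/25932) = -206167/9*(-1/25932) = 206167/233388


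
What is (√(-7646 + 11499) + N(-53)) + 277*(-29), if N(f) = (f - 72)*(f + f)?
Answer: 5217 + √3853 ≈ 5279.1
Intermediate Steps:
N(f) = 2*f*(-72 + f) (N(f) = (-72 + f)*(2*f) = 2*f*(-72 + f))
(√(-7646 + 11499) + N(-53)) + 277*(-29) = (√(-7646 + 11499) + 2*(-53)*(-72 - 53)) + 277*(-29) = (√3853 + 2*(-53)*(-125)) - 8033 = (√3853 + 13250) - 8033 = (13250 + √3853) - 8033 = 5217 + √3853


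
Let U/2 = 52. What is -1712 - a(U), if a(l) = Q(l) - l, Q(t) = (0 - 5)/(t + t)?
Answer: -334459/208 ≈ -1608.0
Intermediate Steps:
U = 104 (U = 2*52 = 104)
Q(t) = -5/(2*t) (Q(t) = -5*1/(2*t) = -5/(2*t))
a(l) = -l - 5/(2*l) (a(l) = -5/(2*l) - l = -l - 5/(2*l))
-1712 - a(U) = -1712 - (-1*104 - 5/2/104) = -1712 - (-104 - 5/2*1/104) = -1712 - (-104 - 5/208) = -1712 - 1*(-21637/208) = -1712 + 21637/208 = -334459/208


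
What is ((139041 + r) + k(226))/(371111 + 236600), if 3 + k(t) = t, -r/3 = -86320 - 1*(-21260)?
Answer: 334444/607711 ≈ 0.55033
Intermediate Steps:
r = 195180 (r = -3*(-86320 - 1*(-21260)) = -3*(-86320 + 21260) = -3*(-65060) = 195180)
k(t) = -3 + t
((139041 + r) + k(226))/(371111 + 236600) = ((139041 + 195180) + (-3 + 226))/(371111 + 236600) = (334221 + 223)/607711 = 334444*(1/607711) = 334444/607711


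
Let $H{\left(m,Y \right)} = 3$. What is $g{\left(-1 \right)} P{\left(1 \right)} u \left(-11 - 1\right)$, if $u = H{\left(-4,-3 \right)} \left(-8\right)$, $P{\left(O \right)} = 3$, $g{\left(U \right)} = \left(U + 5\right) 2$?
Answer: $6912$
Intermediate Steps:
$g{\left(U \right)} = 10 + 2 U$ ($g{\left(U \right)} = \left(5 + U\right) 2 = 10 + 2 U$)
$u = -24$ ($u = 3 \left(-8\right) = -24$)
$g{\left(-1 \right)} P{\left(1 \right)} u \left(-11 - 1\right) = \left(10 + 2 \left(-1\right)\right) 3 \left(-24\right) \left(-11 - 1\right) = \left(10 - 2\right) 3 \left(-24\right) \left(-11 - 1\right) = 8 \cdot 3 \left(-24\right) \left(-12\right) = 24 \left(-24\right) \left(-12\right) = \left(-576\right) \left(-12\right) = 6912$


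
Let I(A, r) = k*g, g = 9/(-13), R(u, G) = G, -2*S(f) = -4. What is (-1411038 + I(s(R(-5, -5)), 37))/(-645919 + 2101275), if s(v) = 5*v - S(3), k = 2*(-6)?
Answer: -9171693/9459814 ≈ -0.96954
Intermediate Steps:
S(f) = 2 (S(f) = -½*(-4) = 2)
k = -12
g = -9/13 (g = 9*(-1/13) = -9/13 ≈ -0.69231)
s(v) = -2 + 5*v (s(v) = 5*v - 1*2 = 5*v - 2 = -2 + 5*v)
I(A, r) = 108/13 (I(A, r) = -12*(-9/13) = 108/13)
(-1411038 + I(s(R(-5, -5)), 37))/(-645919 + 2101275) = (-1411038 + 108/13)/(-645919 + 2101275) = -18343386/13/1455356 = -18343386/13*1/1455356 = -9171693/9459814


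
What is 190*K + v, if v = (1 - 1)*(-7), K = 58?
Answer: 11020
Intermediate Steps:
v = 0 (v = 0*(-7) = 0)
190*K + v = 190*58 + 0 = 11020 + 0 = 11020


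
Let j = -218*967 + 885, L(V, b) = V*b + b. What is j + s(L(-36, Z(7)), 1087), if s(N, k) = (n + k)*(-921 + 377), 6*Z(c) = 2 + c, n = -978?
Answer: -269217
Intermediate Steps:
Z(c) = ⅓ + c/6 (Z(c) = (2 + c)/6 = ⅓ + c/6)
L(V, b) = b + V*b
j = -209921 (j = -210806 + 885 = -209921)
s(N, k) = 532032 - 544*k (s(N, k) = (-978 + k)*(-921 + 377) = (-978 + k)*(-544) = 532032 - 544*k)
j + s(L(-36, Z(7)), 1087) = -209921 + (532032 - 544*1087) = -209921 + (532032 - 591328) = -209921 - 59296 = -269217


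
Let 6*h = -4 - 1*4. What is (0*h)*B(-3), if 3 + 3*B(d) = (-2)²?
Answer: 0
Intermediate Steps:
h = -4/3 (h = (-4 - 1*4)/6 = (-4 - 4)/6 = (⅙)*(-8) = -4/3 ≈ -1.3333)
B(d) = ⅓ (B(d) = -1 + (⅓)*(-2)² = -1 + (⅓)*4 = -1 + 4/3 = ⅓)
(0*h)*B(-3) = (0*(-4/3))*(⅓) = 0*(⅓) = 0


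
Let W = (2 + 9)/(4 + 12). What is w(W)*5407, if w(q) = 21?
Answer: 113547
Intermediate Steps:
W = 11/16 ≈ 0.68750
w(W)*5407 = 21*5407 = 113547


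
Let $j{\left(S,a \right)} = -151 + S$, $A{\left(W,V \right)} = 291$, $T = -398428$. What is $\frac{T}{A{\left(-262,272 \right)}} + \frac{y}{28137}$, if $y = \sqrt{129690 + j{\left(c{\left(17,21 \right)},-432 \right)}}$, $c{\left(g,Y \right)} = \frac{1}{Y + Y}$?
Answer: $- \frac{398428}{291} + \frac{\sqrt{228506838}}{1181754} \approx -1369.2$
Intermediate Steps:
$c{\left(g,Y \right)} = \frac{1}{2 Y}$
$y = \frac{\sqrt{228506838}}{42}$ ($y = \sqrt{129690 - \left(151 - \frac{1}{2 \cdot 21}\right)} = \sqrt{129690 + \left(-151 + \frac{1}{2} \cdot \frac{1}{21}\right)} = \sqrt{129690 + \left(-151 + \frac{1}{42}\right)} = \sqrt{129690 - \frac{6341}{42}} = \sqrt{\frac{5440639}{42}} = \frac{\sqrt{228506838}}{42} \approx 359.92$)
$\frac{T}{A{\left(-262,272 \right)}} + \frac{y}{28137} = - \frac{398428}{291} + \frac{\frac{1}{42} \sqrt{228506838}}{28137} = \left(-398428\right) \frac{1}{291} + \frac{\sqrt{228506838}}{42} \cdot \frac{1}{28137} = - \frac{398428}{291} + \frac{\sqrt{228506838}}{1181754}$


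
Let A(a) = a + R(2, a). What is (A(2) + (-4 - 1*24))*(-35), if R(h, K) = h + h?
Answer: 770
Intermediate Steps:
R(h, K) = 2*h
A(a) = 4 + a (A(a) = a + 2*2 = a + 4 = 4 + a)
(A(2) + (-4 - 1*24))*(-35) = ((4 + 2) + (-4 - 1*24))*(-35) = (6 + (-4 - 24))*(-35) = (6 - 28)*(-35) = -22*(-35) = 770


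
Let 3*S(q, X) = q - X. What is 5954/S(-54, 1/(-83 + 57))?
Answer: -464412/1403 ≈ -331.01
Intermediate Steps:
S(q, X) = -X/3 + q/3 (S(q, X) = (q - X)/3 = -X/3 + q/3)
5954/S(-54, 1/(-83 + 57)) = 5954/(-1/(3*(-83 + 57)) + (1/3)*(-54)) = 5954/(-1/3/(-26) - 18) = 5954/(-1/3*(-1/26) - 18) = 5954/(1/78 - 18) = 5954/(-1403/78) = 5954*(-78/1403) = -464412/1403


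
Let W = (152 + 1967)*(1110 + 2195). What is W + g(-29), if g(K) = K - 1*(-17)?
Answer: 7003283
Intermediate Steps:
g(K) = 17 + K (g(K) = K + 17 = 17 + K)
W = 7003295 (W = 2119*3305 = 7003295)
W + g(-29) = 7003295 + (17 - 29) = 7003295 - 12 = 7003283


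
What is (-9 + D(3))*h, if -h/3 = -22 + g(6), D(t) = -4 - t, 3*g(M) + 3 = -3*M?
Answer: -1392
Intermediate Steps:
g(M) = -1 - M (g(M) = -1 + (-3*M)/3 = -1 - M)
h = 87 (h = -3*(-22 + (-1 - 1*6)) = -3*(-22 + (-1 - 6)) = -3*(-22 - 7) = -3*(-29) = 87)
(-9 + D(3))*h = (-9 + (-4 - 1*3))*87 = (-9 + (-4 - 3))*87 = (-9 - 7)*87 = -16*87 = -1392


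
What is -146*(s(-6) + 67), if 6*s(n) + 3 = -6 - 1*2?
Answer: -28543/3 ≈ -9514.3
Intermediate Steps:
s(n) = -11/6 (s(n) = -½ + (-6 - 1*2)/6 = -½ + (-6 - 2)/6 = -½ + (⅙)*(-8) = -½ - 4/3 = -11/6)
-146*(s(-6) + 67) = -146*(-11/6 + 67) = -146*391/6 = -28543/3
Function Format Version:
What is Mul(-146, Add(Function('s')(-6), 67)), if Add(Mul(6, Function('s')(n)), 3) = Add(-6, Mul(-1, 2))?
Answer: Rational(-28543, 3) ≈ -9514.3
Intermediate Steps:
Function('s')(n) = Rational(-11, 6) (Function('s')(n) = Add(Rational(-1, 2), Mul(Rational(1, 6), Add(-6, Mul(-1, 2)))) = Add(Rational(-1, 2), Mul(Rational(1, 6), Add(-6, -2))) = Add(Rational(-1, 2), Mul(Rational(1, 6), -8)) = Add(Rational(-1, 2), Rational(-4, 3)) = Rational(-11, 6))
Mul(-146, Add(Function('s')(-6), 67)) = Mul(-146, Add(Rational(-11, 6), 67)) = Mul(-146, Rational(391, 6)) = Rational(-28543, 3)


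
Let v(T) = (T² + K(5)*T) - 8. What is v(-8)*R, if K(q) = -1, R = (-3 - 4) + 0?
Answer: -448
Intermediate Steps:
R = -7 (R = -7 + 0 = -7)
v(T) = -8 + T² - T (v(T) = (T² - T) - 8 = -8 + T² - T)
v(-8)*R = (-8 + (-8)² - 1*(-8))*(-7) = (-8 + 64 + 8)*(-7) = 64*(-7) = -448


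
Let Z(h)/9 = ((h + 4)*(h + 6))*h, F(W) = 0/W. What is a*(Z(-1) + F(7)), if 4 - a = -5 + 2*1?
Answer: -945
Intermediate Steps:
F(W) = 0
Z(h) = 9*h*(4 + h)*(6 + h) (Z(h) = 9*(((h + 4)*(h + 6))*h) = 9*(((4 + h)*(6 + h))*h) = 9*(h*(4 + h)*(6 + h)) = 9*h*(4 + h)*(6 + h))
a = 7 (a = 4 - (-5 + 2*1) = 4 - (-5 + 2) = 4 - 1*(-3) = 4 + 3 = 7)
a*(Z(-1) + F(7)) = 7*(9*(-1)*(24 + (-1)**2 + 10*(-1)) + 0) = 7*(9*(-1)*(24 + 1 - 10) + 0) = 7*(9*(-1)*15 + 0) = 7*(-135 + 0) = 7*(-135) = -945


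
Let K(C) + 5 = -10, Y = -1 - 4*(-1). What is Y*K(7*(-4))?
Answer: -45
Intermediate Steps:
Y = 3 (Y = -1 + 4 = 3)
K(C) = -15 (K(C) = -5 - 10 = -15)
Y*K(7*(-4)) = 3*(-15) = -45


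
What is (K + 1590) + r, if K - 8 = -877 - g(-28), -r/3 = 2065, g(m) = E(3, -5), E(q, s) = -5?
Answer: -5469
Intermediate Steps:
g(m) = -5
r = -6195 (r = -3*2065 = -6195)
K = -864 (K = 8 + (-877 - 1*(-5)) = 8 + (-877 + 5) = 8 - 872 = -864)
(K + 1590) + r = (-864 + 1590) - 6195 = 726 - 6195 = -5469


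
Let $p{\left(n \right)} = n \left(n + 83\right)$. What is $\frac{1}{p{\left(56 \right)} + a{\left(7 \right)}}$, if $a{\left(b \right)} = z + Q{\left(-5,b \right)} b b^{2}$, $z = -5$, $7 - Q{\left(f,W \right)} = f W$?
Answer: $\frac{1}{22185} \approx 4.5075 \cdot 10^{-5}$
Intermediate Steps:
$p{\left(n \right)} = n \left(83 + n\right)$
$Q{\left(f,W \right)} = 7 - W f$ ($Q{\left(f,W \right)} = 7 - f W = 7 - W f$)
$a{\left(b \right)} = -5 + b^{3} \left(7 + 5 b\right)$ ($a{\left(b \right)} = -5 + \left(7 - b \left(-5\right)\right) b b^{2} = -5 + \left(7 + 5 b\right) b^{3} = -5 + b^{3} \left(7 + 5 b\right)$)
$\frac{1}{p{\left(56 \right)} + a{\left(7 \right)}} = \frac{1}{56 \left(83 + 56\right) - \left(5 - 7^{3} \left(7 + 5 \cdot 7\right)\right)} = \frac{1}{56 \cdot 139 - \left(5 - 343 \left(7 + 35\right)\right)} = \frac{1}{7784 + \left(-5 + 343 \cdot 42\right)} = \frac{1}{7784 + \left(-5 + 14406\right)} = \frac{1}{7784 + 14401} = \frac{1}{22185}$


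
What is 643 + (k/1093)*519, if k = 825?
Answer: 1130974/1093 ≈ 1034.7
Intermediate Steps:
643 + (k/1093)*519 = 643 + (825/1093)*519 = 643 + 428175/1093 = 1130974/1093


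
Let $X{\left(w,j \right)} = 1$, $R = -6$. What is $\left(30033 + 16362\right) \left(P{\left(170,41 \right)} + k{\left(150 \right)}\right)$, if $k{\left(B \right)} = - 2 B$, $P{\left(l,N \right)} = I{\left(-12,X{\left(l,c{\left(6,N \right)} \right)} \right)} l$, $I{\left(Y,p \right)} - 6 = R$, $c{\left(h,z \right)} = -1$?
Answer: $-13918500$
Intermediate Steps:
$I{\left(Y,p \right)} = 0$ ($I{\left(Y,p \right)} = 6 - 6 = 0$)
$P{\left(l,N \right)} = 0$ ($P{\left(l,N \right)} = 0 l = 0$)
$\left(30033 + 16362\right) \left(P{\left(170,41 \right)} + k{\left(150 \right)}\right) = \left(30033 + 16362\right) \left(0 - 300\right) = 46395 \left(0 - 300\right) = 46395 \left(-300\right) = -13918500$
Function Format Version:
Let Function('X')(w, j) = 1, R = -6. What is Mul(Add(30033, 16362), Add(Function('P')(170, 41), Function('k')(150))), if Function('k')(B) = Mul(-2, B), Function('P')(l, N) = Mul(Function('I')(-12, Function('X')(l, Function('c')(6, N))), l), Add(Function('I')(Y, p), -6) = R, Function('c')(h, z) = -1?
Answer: -13918500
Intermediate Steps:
Function('I')(Y, p) = 0 (Function('I')(Y, p) = Add(6, -6) = 0)
Function('P')(l, N) = 0 (Function('P')(l, N) = Mul(0, l) = 0)
Mul(Add(30033, 16362), Add(Function('P')(170, 41), Function('k')(150))) = Mul(Add(30033, 16362), Add(0, Mul(-2, 150))) = Mul(46395, Add(0, -300)) = Mul(46395, -300) = -13918500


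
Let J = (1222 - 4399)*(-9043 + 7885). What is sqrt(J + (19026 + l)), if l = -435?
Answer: sqrt(3697557) ≈ 1922.9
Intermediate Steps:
J = 3678966 (J = -3177*(-1158) = 3678966)
sqrt(J + (19026 + l)) = sqrt(3678966 + (19026 - 435)) = sqrt(3678966 + 18591) = sqrt(3697557)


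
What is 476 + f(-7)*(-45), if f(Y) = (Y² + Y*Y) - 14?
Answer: -3304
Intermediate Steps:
f(Y) = -14 + 2*Y² (f(Y) = (Y² + Y²) - 14 = 2*Y² - 14 = -14 + 2*Y²)
476 + f(-7)*(-45) = 476 + (-14 + 2*(-7)²)*(-45) = 476 + (-14 + 2*49)*(-45) = 476 + (-14 + 98)*(-45) = 476 + 84*(-45) = 476 - 3780 = -3304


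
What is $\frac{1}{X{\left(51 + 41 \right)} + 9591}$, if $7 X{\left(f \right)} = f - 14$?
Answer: $\frac{7}{67215} \approx 0.00010414$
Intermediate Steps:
$X{\left(f \right)} = -2 + \frac{f}{7}$ ($X{\left(f \right)} = \frac{f - 14}{7} = \frac{-14 + f}{7} = -2 + \frac{f}{7}$)
$\frac{1}{X{\left(51 + 41 \right)} + 9591} = \frac{1}{\left(-2 + \frac{51 + 41}{7}\right) + 9591} = \frac{1}{\left(-2 + \frac{1}{7} \cdot 92\right) + 9591} = \frac{1}{\left(-2 + \frac{92}{7}\right) + 9591} = \frac{1}{\frac{78}{7} + 9591} = \frac{1}{\frac{67215}{7}} = \frac{7}{67215}$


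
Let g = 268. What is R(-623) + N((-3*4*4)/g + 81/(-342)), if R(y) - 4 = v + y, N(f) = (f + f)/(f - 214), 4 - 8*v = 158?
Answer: -1393681887/2183612 ≈ -638.25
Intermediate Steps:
v = -77/4 (v = ½ - ⅛*158 = ½ - 79/4 = -77/4 ≈ -19.250)
N(f) = 2*f/(-214 + f) (N(f) = (2*f)/(-214 + f) = 2*f/(-214 + f))
R(y) = -61/4 + y (R(y) = 4 + (-77/4 + y) = -61/4 + y)
R(-623) + N((-3*4*4)/g + 81/(-342)) = (-61/4 - 623) + 2*((-3*4*4)/268 + 81/(-342))/(-214 + ((-3*4*4)/268 + 81/(-342))) = -2553/4 + 2*(-12*4*(1/268) + 81*(-1/342))/(-214 + (-12*4*(1/268) + 81*(-1/342))) = -2553/4 + 2*(-48*1/268 - 9/38)/(-214 + (-48*1/268 - 9/38)) = -2553/4 + 2*(-12/67 - 9/38)/(-214 + (-12/67 - 9/38)) = -2553/4 + 2*(-1059/2546)/(-214 - 1059/2546) = -2553/4 + 2*(-1059/2546)/(-545903/2546) = -2553/4 + 2*(-1059/2546)*(-2546/545903) = -2553/4 + 2118/545903 = -1393681887/2183612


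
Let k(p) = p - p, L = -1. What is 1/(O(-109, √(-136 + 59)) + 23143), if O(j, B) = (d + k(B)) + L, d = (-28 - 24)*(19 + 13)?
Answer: 1/21478 ≈ 4.6559e-5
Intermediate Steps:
k(p) = 0
d = -1664 (d = -52*32 = -1664)
O(j, B) = -1665 (O(j, B) = (-1664 + 0) - 1 = -1664 - 1 = -1665)
1/(O(-109, √(-136 + 59)) + 23143) = 1/(-1665 + 23143) = 1/21478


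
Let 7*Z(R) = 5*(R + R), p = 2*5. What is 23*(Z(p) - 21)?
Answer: -1081/7 ≈ -154.43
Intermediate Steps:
p = 10
Z(R) = 10*R/7 (Z(R) = (5*(R + R))/7 = (5*(2*R))/7 = (10*R)/7 = 10*R/7)
23*(Z(p) - 21) = 23*((10/7)*10 - 21) = 23*(100/7 - 21) = 23*(-47/7) = -1081/7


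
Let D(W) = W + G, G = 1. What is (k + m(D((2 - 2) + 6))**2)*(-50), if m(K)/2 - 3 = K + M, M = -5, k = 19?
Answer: -5950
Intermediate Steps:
D(W) = 1 + W (D(W) = W + 1 = 1 + W)
m(K) = -4 + 2*K (m(K) = 6 + 2*(K - 5) = 6 + 2*(-5 + K) = 6 + (-10 + 2*K) = -4 + 2*K)
(k + m(D((2 - 2) + 6))**2)*(-50) = (19 + (-4 + 2*(1 + ((2 - 2) + 6)))**2)*(-50) = (19 + (-4 + 2*(1 + (0 + 6)))**2)*(-50) = (19 + (-4 + 2*(1 + 6))**2)*(-50) = (19 + (-4 + 2*7)**2)*(-50) = (19 + (-4 + 14)**2)*(-50) = (19 + 10**2)*(-50) = (19 + 100)*(-50) = 119*(-50) = -5950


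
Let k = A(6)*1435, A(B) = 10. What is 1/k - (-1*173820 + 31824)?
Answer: 2037642601/14350 ≈ 1.4200e+5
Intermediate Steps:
k = 14350 (k = 10*1435 = 14350)
1/k - (-1*173820 + 31824) = 1/14350 - (-1*173820 + 31824) = 1/14350 - (-173820 + 31824) = 1/14350 - 1*(-141996) = 1/14350 + 141996 = 2037642601/14350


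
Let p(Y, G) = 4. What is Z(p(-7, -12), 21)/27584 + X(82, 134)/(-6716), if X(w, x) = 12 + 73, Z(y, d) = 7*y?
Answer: -134787/11578384 ≈ -0.011641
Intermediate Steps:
X(w, x) = 85
Z(p(-7, -12), 21)/27584 + X(82, 134)/(-6716) = (7*4)/27584 + 85/(-6716) = 28*(1/27584) + 85*(-1/6716) = 7/6896 - 85/6716 = -134787/11578384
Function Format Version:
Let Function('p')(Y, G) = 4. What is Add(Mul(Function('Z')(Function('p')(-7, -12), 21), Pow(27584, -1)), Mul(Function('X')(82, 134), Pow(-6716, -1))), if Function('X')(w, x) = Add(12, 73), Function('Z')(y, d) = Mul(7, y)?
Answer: Rational(-134787, 11578384) ≈ -0.011641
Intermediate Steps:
Function('X')(w, x) = 85
Add(Mul(Function('Z')(Function('p')(-7, -12), 21), Pow(27584, -1)), Mul(Function('X')(82, 134), Pow(-6716, -1))) = Add(Mul(Mul(7, 4), Pow(27584, -1)), Mul(85, Pow(-6716, -1))) = Add(Mul(28, Rational(1, 27584)), Mul(85, Rational(-1, 6716))) = Add(Rational(7, 6896), Rational(-85, 6716)) = Rational(-134787, 11578384)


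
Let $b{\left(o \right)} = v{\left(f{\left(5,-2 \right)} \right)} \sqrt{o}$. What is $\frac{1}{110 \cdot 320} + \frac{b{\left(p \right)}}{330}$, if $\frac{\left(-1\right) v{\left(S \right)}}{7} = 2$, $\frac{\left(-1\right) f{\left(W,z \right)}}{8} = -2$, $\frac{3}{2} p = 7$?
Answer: $\frac{1}{35200} - \frac{7 \sqrt{42}}{495} \approx -0.091618$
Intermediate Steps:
$p = \frac{14}{3}$ ($p = \frac{2}{3} \cdot 7 = \frac{14}{3} \approx 4.6667$)
$f{\left(W,z \right)} = 16$ ($f{\left(W,z \right)} = \left(-8\right) \left(-2\right) = 16$)
$v{\left(S \right)} = -14$ ($v{\left(S \right)} = \left(-7\right) 2 = -14$)
$b{\left(o \right)} = - 14 \sqrt{o}$
$\frac{1}{110 \cdot 320} + \frac{b{\left(p \right)}}{330} = \frac{1}{110 \cdot 320} + \frac{\left(-14\right) \sqrt{\frac{14}{3}}}{330} = \frac{1}{110} \cdot \frac{1}{320} + - 14 \frac{\sqrt{42}}{3} \cdot \frac{1}{330} = \frac{1}{35200} + - \frac{14 \sqrt{42}}{3} \cdot \frac{1}{330} = \frac{1}{35200} - \frac{7 \sqrt{42}}{495}$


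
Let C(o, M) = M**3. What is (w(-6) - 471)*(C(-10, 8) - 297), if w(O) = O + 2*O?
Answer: -105135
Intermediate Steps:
w(O) = 3*O
(w(-6) - 471)*(C(-10, 8) - 297) = (3*(-6) - 471)*(8**3 - 297) = (-18 - 471)*(512 - 297) = -489*215 = -105135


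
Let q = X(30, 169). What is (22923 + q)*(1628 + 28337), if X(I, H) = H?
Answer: 691951780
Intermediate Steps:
q = 169
(22923 + q)*(1628 + 28337) = (22923 + 169)*(1628 + 28337) = 23092*29965 = 691951780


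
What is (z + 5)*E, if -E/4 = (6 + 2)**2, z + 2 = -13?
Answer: 2560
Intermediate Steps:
z = -15 (z = -2 - 13 = -15)
E = -256 (E = -4*(6 + 2)**2 = -4*8**2 = -4*64 = -256)
(z + 5)*E = (-15 + 5)*(-256) = -10*(-256) = 2560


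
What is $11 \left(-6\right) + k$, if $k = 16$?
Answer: $-50$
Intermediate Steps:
$11 \left(-6\right) + k = 11 \left(-6\right) + 16 = -66 + 16 = -50$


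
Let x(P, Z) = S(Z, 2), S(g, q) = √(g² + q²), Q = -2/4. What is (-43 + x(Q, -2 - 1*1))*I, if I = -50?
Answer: 2150 - 50*√13 ≈ 1969.7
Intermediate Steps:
Q = -½ (Q = -2*¼ = -½ ≈ -0.50000)
x(P, Z) = √(4 + Z²) (x(P, Z) = √(Z² + 2²) = √(Z² + 4) = √(4 + Z²))
(-43 + x(Q, -2 - 1*1))*I = (-43 + √(4 + (-2 - 1*1)²))*(-50) = (-43 + √(4 + (-2 - 1)²))*(-50) = (-43 + √(4 + (-3)²))*(-50) = (-43 + √(4 + 9))*(-50) = (-43 + √13)*(-50) = 2150 - 50*√13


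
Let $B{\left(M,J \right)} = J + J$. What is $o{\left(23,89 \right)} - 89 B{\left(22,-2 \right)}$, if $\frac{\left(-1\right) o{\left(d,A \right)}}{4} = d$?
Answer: $264$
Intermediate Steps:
$o{\left(d,A \right)} = - 4 d$
$B{\left(M,J \right)} = 2 J$
$o{\left(23,89 \right)} - 89 B{\left(22,-2 \right)} = \left(-4\right) 23 - 89 \cdot 2 \left(-2\right) = -92 - 89 \left(-4\right) = -92 - -356 = -92 + 356 = 264$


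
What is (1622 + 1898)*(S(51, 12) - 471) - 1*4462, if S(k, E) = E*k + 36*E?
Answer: 2012498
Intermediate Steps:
S(k, E) = 36*E + E*k
(1622 + 1898)*(S(51, 12) - 471) - 1*4462 = (1622 + 1898)*(12*(36 + 51) - 471) - 1*4462 = 3520*(12*87 - 471) - 4462 = 3520*(1044 - 471) - 4462 = 3520*573 - 4462 = 2016960 - 4462 = 2012498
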